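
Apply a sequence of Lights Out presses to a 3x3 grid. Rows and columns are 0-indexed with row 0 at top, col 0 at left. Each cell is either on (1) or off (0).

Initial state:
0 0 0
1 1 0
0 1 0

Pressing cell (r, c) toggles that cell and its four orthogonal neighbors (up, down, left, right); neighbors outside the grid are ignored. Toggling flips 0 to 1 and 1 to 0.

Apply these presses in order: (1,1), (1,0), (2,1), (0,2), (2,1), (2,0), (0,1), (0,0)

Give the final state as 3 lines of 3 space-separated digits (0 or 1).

After press 1 at (1,1):
0 1 0
0 0 1
0 0 0

After press 2 at (1,0):
1 1 0
1 1 1
1 0 0

After press 3 at (2,1):
1 1 0
1 0 1
0 1 1

After press 4 at (0,2):
1 0 1
1 0 0
0 1 1

After press 5 at (2,1):
1 0 1
1 1 0
1 0 0

After press 6 at (2,0):
1 0 1
0 1 0
0 1 0

After press 7 at (0,1):
0 1 0
0 0 0
0 1 0

After press 8 at (0,0):
1 0 0
1 0 0
0 1 0

Answer: 1 0 0
1 0 0
0 1 0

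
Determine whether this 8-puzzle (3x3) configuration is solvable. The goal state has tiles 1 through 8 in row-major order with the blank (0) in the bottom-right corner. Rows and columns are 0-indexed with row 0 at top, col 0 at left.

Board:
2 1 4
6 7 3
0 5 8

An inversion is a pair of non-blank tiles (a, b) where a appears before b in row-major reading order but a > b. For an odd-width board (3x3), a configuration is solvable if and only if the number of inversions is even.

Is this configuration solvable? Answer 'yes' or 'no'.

Inversions (pairs i<j in row-major order where tile[i] > tile[j] > 0): 6
6 is even, so the puzzle is solvable.

Answer: yes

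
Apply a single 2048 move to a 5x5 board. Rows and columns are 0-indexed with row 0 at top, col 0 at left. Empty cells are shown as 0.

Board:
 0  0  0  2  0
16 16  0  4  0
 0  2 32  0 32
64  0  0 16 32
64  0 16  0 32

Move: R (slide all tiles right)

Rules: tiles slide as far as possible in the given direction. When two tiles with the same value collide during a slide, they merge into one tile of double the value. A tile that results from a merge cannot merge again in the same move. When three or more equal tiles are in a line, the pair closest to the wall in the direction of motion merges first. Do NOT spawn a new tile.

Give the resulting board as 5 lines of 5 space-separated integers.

Slide right:
row 0: [0, 0, 0, 2, 0] -> [0, 0, 0, 0, 2]
row 1: [16, 16, 0, 4, 0] -> [0, 0, 0, 32, 4]
row 2: [0, 2, 32, 0, 32] -> [0, 0, 0, 2, 64]
row 3: [64, 0, 0, 16, 32] -> [0, 0, 64, 16, 32]
row 4: [64, 0, 16, 0, 32] -> [0, 0, 64, 16, 32]

Answer:  0  0  0  0  2
 0  0  0 32  4
 0  0  0  2 64
 0  0 64 16 32
 0  0 64 16 32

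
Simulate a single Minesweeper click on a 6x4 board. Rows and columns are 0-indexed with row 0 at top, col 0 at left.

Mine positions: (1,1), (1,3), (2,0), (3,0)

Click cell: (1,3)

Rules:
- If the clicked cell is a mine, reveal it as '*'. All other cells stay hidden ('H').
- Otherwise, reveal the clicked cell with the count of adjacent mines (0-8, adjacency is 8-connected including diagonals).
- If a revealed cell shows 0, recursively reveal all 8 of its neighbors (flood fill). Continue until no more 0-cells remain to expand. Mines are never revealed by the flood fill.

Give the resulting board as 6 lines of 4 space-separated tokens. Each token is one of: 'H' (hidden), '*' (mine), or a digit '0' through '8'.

H H H H
H H H *
H H H H
H H H H
H H H H
H H H H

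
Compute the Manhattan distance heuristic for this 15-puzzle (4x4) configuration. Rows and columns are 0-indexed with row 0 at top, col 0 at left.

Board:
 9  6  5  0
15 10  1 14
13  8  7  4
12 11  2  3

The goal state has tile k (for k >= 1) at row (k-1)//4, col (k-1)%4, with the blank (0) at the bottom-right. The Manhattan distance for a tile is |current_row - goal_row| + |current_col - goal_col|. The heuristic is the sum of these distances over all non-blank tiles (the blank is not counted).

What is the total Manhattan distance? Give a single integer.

Tile 9: at (0,0), goal (2,0), distance |0-2|+|0-0| = 2
Tile 6: at (0,1), goal (1,1), distance |0-1|+|1-1| = 1
Tile 5: at (0,2), goal (1,0), distance |0-1|+|2-0| = 3
Tile 15: at (1,0), goal (3,2), distance |1-3|+|0-2| = 4
Tile 10: at (1,1), goal (2,1), distance |1-2|+|1-1| = 1
Tile 1: at (1,2), goal (0,0), distance |1-0|+|2-0| = 3
Tile 14: at (1,3), goal (3,1), distance |1-3|+|3-1| = 4
Tile 13: at (2,0), goal (3,0), distance |2-3|+|0-0| = 1
Tile 8: at (2,1), goal (1,3), distance |2-1|+|1-3| = 3
Tile 7: at (2,2), goal (1,2), distance |2-1|+|2-2| = 1
Tile 4: at (2,3), goal (0,3), distance |2-0|+|3-3| = 2
Tile 12: at (3,0), goal (2,3), distance |3-2|+|0-3| = 4
Tile 11: at (3,1), goal (2,2), distance |3-2|+|1-2| = 2
Tile 2: at (3,2), goal (0,1), distance |3-0|+|2-1| = 4
Tile 3: at (3,3), goal (0,2), distance |3-0|+|3-2| = 4
Sum: 2 + 1 + 3 + 4 + 1 + 3 + 4 + 1 + 3 + 1 + 2 + 4 + 2 + 4 + 4 = 39

Answer: 39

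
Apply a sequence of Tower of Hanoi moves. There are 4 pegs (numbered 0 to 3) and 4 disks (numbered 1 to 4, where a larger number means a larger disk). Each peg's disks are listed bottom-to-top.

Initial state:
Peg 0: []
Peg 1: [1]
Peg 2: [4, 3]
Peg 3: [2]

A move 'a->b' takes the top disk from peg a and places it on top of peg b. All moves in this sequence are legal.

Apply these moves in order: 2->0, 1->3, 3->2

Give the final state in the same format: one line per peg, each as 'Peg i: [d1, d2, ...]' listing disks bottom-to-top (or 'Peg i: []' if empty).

Answer: Peg 0: [3]
Peg 1: []
Peg 2: [4, 1]
Peg 3: [2]

Derivation:
After move 1 (2->0):
Peg 0: [3]
Peg 1: [1]
Peg 2: [4]
Peg 3: [2]

After move 2 (1->3):
Peg 0: [3]
Peg 1: []
Peg 2: [4]
Peg 3: [2, 1]

After move 3 (3->2):
Peg 0: [3]
Peg 1: []
Peg 2: [4, 1]
Peg 3: [2]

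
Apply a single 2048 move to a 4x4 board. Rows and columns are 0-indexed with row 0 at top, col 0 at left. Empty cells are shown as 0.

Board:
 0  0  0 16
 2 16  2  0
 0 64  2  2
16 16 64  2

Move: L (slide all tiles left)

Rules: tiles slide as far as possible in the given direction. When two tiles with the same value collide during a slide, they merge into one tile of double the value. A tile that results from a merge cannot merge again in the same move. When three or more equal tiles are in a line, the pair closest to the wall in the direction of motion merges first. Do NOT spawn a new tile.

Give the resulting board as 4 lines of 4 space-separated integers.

Answer: 16  0  0  0
 2 16  2  0
64  4  0  0
32 64  2  0

Derivation:
Slide left:
row 0: [0, 0, 0, 16] -> [16, 0, 0, 0]
row 1: [2, 16, 2, 0] -> [2, 16, 2, 0]
row 2: [0, 64, 2, 2] -> [64, 4, 0, 0]
row 3: [16, 16, 64, 2] -> [32, 64, 2, 0]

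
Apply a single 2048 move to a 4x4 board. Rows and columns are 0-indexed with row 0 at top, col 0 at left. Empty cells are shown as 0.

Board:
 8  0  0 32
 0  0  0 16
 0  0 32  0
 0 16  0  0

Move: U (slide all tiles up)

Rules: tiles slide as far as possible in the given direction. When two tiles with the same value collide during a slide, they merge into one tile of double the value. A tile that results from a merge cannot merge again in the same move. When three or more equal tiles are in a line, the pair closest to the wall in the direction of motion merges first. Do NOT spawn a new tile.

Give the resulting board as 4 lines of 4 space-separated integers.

Answer:  8 16 32 32
 0  0  0 16
 0  0  0  0
 0  0  0  0

Derivation:
Slide up:
col 0: [8, 0, 0, 0] -> [8, 0, 0, 0]
col 1: [0, 0, 0, 16] -> [16, 0, 0, 0]
col 2: [0, 0, 32, 0] -> [32, 0, 0, 0]
col 3: [32, 16, 0, 0] -> [32, 16, 0, 0]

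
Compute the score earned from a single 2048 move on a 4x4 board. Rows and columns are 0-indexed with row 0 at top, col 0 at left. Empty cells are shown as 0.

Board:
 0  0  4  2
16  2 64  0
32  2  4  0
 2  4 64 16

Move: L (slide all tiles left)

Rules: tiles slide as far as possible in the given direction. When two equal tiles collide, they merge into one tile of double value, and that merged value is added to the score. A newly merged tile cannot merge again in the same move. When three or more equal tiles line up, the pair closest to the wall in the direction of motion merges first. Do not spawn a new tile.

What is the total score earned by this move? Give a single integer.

Answer: 0

Derivation:
Slide left:
row 0: [0, 0, 4, 2] -> [4, 2, 0, 0]  score +0 (running 0)
row 1: [16, 2, 64, 0] -> [16, 2, 64, 0]  score +0 (running 0)
row 2: [32, 2, 4, 0] -> [32, 2, 4, 0]  score +0 (running 0)
row 3: [2, 4, 64, 16] -> [2, 4, 64, 16]  score +0 (running 0)
Board after move:
 4  2  0  0
16  2 64  0
32  2  4  0
 2  4 64 16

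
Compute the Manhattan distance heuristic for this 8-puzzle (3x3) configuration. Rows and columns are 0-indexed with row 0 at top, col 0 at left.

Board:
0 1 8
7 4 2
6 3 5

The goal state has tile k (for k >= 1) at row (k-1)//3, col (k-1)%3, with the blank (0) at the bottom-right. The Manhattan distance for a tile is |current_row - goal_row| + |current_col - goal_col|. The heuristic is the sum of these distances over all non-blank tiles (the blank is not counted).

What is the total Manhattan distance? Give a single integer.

Answer: 16

Derivation:
Tile 1: (0,1)->(0,0) = 1
Tile 8: (0,2)->(2,1) = 3
Tile 7: (1,0)->(2,0) = 1
Tile 4: (1,1)->(1,0) = 1
Tile 2: (1,2)->(0,1) = 2
Tile 6: (2,0)->(1,2) = 3
Tile 3: (2,1)->(0,2) = 3
Tile 5: (2,2)->(1,1) = 2
Sum: 1 + 3 + 1 + 1 + 2 + 3 + 3 + 2 = 16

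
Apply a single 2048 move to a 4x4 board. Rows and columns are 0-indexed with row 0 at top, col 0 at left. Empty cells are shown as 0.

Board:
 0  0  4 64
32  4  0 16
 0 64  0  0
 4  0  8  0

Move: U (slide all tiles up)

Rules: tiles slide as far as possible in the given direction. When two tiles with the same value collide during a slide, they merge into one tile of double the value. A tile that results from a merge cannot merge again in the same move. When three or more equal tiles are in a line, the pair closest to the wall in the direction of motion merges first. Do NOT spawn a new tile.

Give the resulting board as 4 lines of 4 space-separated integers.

Slide up:
col 0: [0, 32, 0, 4] -> [32, 4, 0, 0]
col 1: [0, 4, 64, 0] -> [4, 64, 0, 0]
col 2: [4, 0, 0, 8] -> [4, 8, 0, 0]
col 3: [64, 16, 0, 0] -> [64, 16, 0, 0]

Answer: 32  4  4 64
 4 64  8 16
 0  0  0  0
 0  0  0  0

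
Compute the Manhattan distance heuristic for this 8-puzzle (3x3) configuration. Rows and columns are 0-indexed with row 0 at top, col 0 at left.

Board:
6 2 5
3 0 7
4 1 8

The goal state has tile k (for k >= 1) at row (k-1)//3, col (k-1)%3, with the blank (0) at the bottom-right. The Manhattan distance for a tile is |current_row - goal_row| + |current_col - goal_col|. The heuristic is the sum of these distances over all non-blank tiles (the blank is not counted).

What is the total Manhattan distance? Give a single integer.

Answer: 16

Derivation:
Tile 6: at (0,0), goal (1,2), distance |0-1|+|0-2| = 3
Tile 2: at (0,1), goal (0,1), distance |0-0|+|1-1| = 0
Tile 5: at (0,2), goal (1,1), distance |0-1|+|2-1| = 2
Tile 3: at (1,0), goal (0,2), distance |1-0|+|0-2| = 3
Tile 7: at (1,2), goal (2,0), distance |1-2|+|2-0| = 3
Tile 4: at (2,0), goal (1,0), distance |2-1|+|0-0| = 1
Tile 1: at (2,1), goal (0,0), distance |2-0|+|1-0| = 3
Tile 8: at (2,2), goal (2,1), distance |2-2|+|2-1| = 1
Sum: 3 + 0 + 2 + 3 + 3 + 1 + 3 + 1 = 16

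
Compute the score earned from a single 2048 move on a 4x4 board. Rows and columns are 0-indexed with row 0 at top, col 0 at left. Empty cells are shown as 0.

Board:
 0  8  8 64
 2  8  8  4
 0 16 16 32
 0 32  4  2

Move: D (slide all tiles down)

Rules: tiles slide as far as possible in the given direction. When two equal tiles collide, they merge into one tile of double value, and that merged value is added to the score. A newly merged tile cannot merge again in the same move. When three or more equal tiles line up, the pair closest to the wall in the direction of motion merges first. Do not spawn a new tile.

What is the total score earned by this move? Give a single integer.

Answer: 32

Derivation:
Slide down:
col 0: [0, 2, 0, 0] -> [0, 0, 0, 2]  score +0 (running 0)
col 1: [8, 8, 16, 32] -> [0, 16, 16, 32]  score +16 (running 16)
col 2: [8, 8, 16, 4] -> [0, 16, 16, 4]  score +16 (running 32)
col 3: [64, 4, 32, 2] -> [64, 4, 32, 2]  score +0 (running 32)
Board after move:
 0  0  0 64
 0 16 16  4
 0 16 16 32
 2 32  4  2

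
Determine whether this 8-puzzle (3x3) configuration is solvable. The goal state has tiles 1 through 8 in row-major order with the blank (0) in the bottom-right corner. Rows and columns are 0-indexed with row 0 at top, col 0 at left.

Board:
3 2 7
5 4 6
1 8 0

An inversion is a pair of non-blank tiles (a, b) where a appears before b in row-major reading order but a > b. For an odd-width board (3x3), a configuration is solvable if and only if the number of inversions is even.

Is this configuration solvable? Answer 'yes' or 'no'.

Inversions (pairs i<j in row-major order where tile[i] > tile[j] > 0): 11
11 is odd, so the puzzle is not solvable.

Answer: no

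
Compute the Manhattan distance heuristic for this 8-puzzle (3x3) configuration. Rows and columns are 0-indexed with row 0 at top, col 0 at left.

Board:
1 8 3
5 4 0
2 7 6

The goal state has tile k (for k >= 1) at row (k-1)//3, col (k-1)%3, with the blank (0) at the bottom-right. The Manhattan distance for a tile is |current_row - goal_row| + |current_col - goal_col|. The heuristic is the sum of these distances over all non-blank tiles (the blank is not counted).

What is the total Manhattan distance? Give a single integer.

Tile 1: (0,0)->(0,0) = 0
Tile 8: (0,1)->(2,1) = 2
Tile 3: (0,2)->(0,2) = 0
Tile 5: (1,0)->(1,1) = 1
Tile 4: (1,1)->(1,0) = 1
Tile 2: (2,0)->(0,1) = 3
Tile 7: (2,1)->(2,0) = 1
Tile 6: (2,2)->(1,2) = 1
Sum: 0 + 2 + 0 + 1 + 1 + 3 + 1 + 1 = 9

Answer: 9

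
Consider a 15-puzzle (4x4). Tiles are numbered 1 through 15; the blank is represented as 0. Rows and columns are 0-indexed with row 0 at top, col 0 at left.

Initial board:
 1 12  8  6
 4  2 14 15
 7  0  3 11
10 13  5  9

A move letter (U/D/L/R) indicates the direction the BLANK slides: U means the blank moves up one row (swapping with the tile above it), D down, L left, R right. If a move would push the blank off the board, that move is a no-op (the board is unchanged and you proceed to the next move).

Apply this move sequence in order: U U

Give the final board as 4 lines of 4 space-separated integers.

Answer:  1  0  8  6
 4 12 14 15
 7  2  3 11
10 13  5  9

Derivation:
After move 1 (U):
 1 12  8  6
 4  0 14 15
 7  2  3 11
10 13  5  9

After move 2 (U):
 1  0  8  6
 4 12 14 15
 7  2  3 11
10 13  5  9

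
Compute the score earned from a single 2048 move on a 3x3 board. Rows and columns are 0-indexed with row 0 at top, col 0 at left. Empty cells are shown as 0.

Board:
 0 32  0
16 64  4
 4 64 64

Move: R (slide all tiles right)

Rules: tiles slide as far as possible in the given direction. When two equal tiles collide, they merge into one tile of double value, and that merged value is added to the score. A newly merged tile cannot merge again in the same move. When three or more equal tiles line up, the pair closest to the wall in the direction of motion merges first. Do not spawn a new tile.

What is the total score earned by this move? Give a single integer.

Answer: 128

Derivation:
Slide right:
row 0: [0, 32, 0] -> [0, 0, 32]  score +0 (running 0)
row 1: [16, 64, 4] -> [16, 64, 4]  score +0 (running 0)
row 2: [4, 64, 64] -> [0, 4, 128]  score +128 (running 128)
Board after move:
  0   0  32
 16  64   4
  0   4 128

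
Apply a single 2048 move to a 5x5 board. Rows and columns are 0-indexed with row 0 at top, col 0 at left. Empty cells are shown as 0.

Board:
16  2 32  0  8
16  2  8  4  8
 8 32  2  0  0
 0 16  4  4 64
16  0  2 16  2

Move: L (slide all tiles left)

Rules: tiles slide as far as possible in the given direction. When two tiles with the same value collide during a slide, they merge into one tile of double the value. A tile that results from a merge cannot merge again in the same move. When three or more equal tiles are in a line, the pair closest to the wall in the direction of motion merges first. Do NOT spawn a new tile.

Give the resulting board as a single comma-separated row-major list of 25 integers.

Answer: 16, 2, 32, 8, 0, 16, 2, 8, 4, 8, 8, 32, 2, 0, 0, 16, 8, 64, 0, 0, 16, 2, 16, 2, 0

Derivation:
Slide left:
row 0: [16, 2, 32, 0, 8] -> [16, 2, 32, 8, 0]
row 1: [16, 2, 8, 4, 8] -> [16, 2, 8, 4, 8]
row 2: [8, 32, 2, 0, 0] -> [8, 32, 2, 0, 0]
row 3: [0, 16, 4, 4, 64] -> [16, 8, 64, 0, 0]
row 4: [16, 0, 2, 16, 2] -> [16, 2, 16, 2, 0]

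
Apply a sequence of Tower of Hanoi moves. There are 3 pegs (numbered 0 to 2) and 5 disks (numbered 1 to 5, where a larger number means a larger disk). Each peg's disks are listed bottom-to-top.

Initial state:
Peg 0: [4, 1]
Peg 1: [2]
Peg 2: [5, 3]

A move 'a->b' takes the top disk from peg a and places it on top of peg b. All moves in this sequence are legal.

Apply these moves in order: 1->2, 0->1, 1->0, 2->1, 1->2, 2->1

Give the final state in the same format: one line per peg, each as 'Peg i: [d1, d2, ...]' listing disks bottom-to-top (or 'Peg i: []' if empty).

Answer: Peg 0: [4, 1]
Peg 1: [2]
Peg 2: [5, 3]

Derivation:
After move 1 (1->2):
Peg 0: [4, 1]
Peg 1: []
Peg 2: [5, 3, 2]

After move 2 (0->1):
Peg 0: [4]
Peg 1: [1]
Peg 2: [5, 3, 2]

After move 3 (1->0):
Peg 0: [4, 1]
Peg 1: []
Peg 2: [5, 3, 2]

After move 4 (2->1):
Peg 0: [4, 1]
Peg 1: [2]
Peg 2: [5, 3]

After move 5 (1->2):
Peg 0: [4, 1]
Peg 1: []
Peg 2: [5, 3, 2]

After move 6 (2->1):
Peg 0: [4, 1]
Peg 1: [2]
Peg 2: [5, 3]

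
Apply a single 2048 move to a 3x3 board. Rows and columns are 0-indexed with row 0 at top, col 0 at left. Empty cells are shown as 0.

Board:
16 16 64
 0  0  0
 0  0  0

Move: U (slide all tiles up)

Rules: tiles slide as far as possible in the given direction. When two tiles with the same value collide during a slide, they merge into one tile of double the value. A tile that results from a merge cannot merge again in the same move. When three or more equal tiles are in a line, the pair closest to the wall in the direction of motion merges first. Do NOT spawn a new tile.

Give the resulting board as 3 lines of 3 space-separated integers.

Answer: 16 16 64
 0  0  0
 0  0  0

Derivation:
Slide up:
col 0: [16, 0, 0] -> [16, 0, 0]
col 1: [16, 0, 0] -> [16, 0, 0]
col 2: [64, 0, 0] -> [64, 0, 0]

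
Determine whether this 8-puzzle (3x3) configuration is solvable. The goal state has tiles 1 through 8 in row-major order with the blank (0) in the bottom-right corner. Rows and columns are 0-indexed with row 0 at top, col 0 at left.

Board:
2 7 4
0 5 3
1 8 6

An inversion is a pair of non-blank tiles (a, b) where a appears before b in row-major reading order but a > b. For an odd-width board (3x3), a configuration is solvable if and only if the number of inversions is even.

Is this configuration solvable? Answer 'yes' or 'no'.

Inversions (pairs i<j in row-major order where tile[i] > tile[j] > 0): 12
12 is even, so the puzzle is solvable.

Answer: yes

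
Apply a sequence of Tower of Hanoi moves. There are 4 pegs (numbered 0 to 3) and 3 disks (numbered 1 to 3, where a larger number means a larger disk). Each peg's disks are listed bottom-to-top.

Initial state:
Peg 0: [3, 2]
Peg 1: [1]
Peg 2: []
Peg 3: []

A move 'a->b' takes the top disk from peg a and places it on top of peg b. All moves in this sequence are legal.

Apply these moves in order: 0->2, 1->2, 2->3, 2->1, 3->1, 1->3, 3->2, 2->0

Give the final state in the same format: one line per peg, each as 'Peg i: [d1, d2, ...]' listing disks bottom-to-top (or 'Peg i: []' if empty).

Answer: Peg 0: [3, 1]
Peg 1: [2]
Peg 2: []
Peg 3: []

Derivation:
After move 1 (0->2):
Peg 0: [3]
Peg 1: [1]
Peg 2: [2]
Peg 3: []

After move 2 (1->2):
Peg 0: [3]
Peg 1: []
Peg 2: [2, 1]
Peg 3: []

After move 3 (2->3):
Peg 0: [3]
Peg 1: []
Peg 2: [2]
Peg 3: [1]

After move 4 (2->1):
Peg 0: [3]
Peg 1: [2]
Peg 2: []
Peg 3: [1]

After move 5 (3->1):
Peg 0: [3]
Peg 1: [2, 1]
Peg 2: []
Peg 3: []

After move 6 (1->3):
Peg 0: [3]
Peg 1: [2]
Peg 2: []
Peg 3: [1]

After move 7 (3->2):
Peg 0: [3]
Peg 1: [2]
Peg 2: [1]
Peg 3: []

After move 8 (2->0):
Peg 0: [3, 1]
Peg 1: [2]
Peg 2: []
Peg 3: []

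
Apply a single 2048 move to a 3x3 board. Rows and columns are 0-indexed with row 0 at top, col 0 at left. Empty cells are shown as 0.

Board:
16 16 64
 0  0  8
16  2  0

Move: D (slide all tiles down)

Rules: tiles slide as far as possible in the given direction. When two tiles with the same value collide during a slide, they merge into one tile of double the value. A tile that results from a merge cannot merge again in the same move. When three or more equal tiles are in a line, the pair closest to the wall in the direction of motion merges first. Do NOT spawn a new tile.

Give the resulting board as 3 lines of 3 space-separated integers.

Slide down:
col 0: [16, 0, 16] -> [0, 0, 32]
col 1: [16, 0, 2] -> [0, 16, 2]
col 2: [64, 8, 0] -> [0, 64, 8]

Answer:  0  0  0
 0 16 64
32  2  8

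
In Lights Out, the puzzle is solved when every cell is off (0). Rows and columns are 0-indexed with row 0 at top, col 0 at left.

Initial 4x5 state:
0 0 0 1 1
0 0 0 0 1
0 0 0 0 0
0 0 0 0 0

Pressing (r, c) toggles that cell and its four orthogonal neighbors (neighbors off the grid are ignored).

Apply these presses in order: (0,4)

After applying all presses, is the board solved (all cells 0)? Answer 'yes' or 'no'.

After press 1 at (0,4):
0 0 0 0 0
0 0 0 0 0
0 0 0 0 0
0 0 0 0 0

Lights still on: 0

Answer: yes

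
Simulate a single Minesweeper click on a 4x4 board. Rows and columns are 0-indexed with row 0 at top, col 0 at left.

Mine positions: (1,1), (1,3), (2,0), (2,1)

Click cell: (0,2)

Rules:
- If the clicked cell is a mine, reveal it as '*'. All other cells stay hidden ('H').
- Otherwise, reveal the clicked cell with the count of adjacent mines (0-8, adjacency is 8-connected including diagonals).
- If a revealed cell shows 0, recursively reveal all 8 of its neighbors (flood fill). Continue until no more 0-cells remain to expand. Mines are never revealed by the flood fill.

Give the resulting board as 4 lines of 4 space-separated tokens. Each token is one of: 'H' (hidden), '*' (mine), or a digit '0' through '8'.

H H 2 H
H H H H
H H H H
H H H H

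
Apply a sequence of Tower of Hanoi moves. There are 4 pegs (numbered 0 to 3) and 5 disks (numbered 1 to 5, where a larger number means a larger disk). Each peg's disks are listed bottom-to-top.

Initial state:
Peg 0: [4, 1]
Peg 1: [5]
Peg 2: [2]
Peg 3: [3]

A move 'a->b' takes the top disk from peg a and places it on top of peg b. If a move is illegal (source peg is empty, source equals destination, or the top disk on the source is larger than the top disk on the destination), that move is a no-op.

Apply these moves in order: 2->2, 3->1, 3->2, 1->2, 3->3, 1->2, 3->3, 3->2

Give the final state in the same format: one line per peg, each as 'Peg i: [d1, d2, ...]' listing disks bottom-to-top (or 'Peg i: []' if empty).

After move 1 (2->2):
Peg 0: [4, 1]
Peg 1: [5]
Peg 2: [2]
Peg 3: [3]

After move 2 (3->1):
Peg 0: [4, 1]
Peg 1: [5, 3]
Peg 2: [2]
Peg 3: []

After move 3 (3->2):
Peg 0: [4, 1]
Peg 1: [5, 3]
Peg 2: [2]
Peg 3: []

After move 4 (1->2):
Peg 0: [4, 1]
Peg 1: [5, 3]
Peg 2: [2]
Peg 3: []

After move 5 (3->3):
Peg 0: [4, 1]
Peg 1: [5, 3]
Peg 2: [2]
Peg 3: []

After move 6 (1->2):
Peg 0: [4, 1]
Peg 1: [5, 3]
Peg 2: [2]
Peg 3: []

After move 7 (3->3):
Peg 0: [4, 1]
Peg 1: [5, 3]
Peg 2: [2]
Peg 3: []

After move 8 (3->2):
Peg 0: [4, 1]
Peg 1: [5, 3]
Peg 2: [2]
Peg 3: []

Answer: Peg 0: [4, 1]
Peg 1: [5, 3]
Peg 2: [2]
Peg 3: []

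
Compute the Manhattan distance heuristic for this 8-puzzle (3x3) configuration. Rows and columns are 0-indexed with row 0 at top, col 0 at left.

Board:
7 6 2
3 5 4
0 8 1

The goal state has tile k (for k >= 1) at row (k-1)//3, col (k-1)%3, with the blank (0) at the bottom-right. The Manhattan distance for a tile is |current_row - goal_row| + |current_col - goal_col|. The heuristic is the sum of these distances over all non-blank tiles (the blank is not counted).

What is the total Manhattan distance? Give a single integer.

Tile 7: at (0,0), goal (2,0), distance |0-2|+|0-0| = 2
Tile 6: at (0,1), goal (1,2), distance |0-1|+|1-2| = 2
Tile 2: at (0,2), goal (0,1), distance |0-0|+|2-1| = 1
Tile 3: at (1,0), goal (0,2), distance |1-0|+|0-2| = 3
Tile 5: at (1,1), goal (1,1), distance |1-1|+|1-1| = 0
Tile 4: at (1,2), goal (1,0), distance |1-1|+|2-0| = 2
Tile 8: at (2,1), goal (2,1), distance |2-2|+|1-1| = 0
Tile 1: at (2,2), goal (0,0), distance |2-0|+|2-0| = 4
Sum: 2 + 2 + 1 + 3 + 0 + 2 + 0 + 4 = 14

Answer: 14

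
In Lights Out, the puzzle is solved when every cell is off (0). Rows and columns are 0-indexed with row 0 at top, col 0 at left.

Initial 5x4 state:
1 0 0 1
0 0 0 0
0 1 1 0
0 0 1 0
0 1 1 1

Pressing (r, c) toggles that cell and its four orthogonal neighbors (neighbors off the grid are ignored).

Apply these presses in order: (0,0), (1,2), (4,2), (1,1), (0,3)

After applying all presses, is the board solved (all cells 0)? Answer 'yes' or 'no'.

Answer: yes

Derivation:
After press 1 at (0,0):
0 1 0 1
1 0 0 0
0 1 1 0
0 0 1 0
0 1 1 1

After press 2 at (1,2):
0 1 1 1
1 1 1 1
0 1 0 0
0 0 1 0
0 1 1 1

After press 3 at (4,2):
0 1 1 1
1 1 1 1
0 1 0 0
0 0 0 0
0 0 0 0

After press 4 at (1,1):
0 0 1 1
0 0 0 1
0 0 0 0
0 0 0 0
0 0 0 0

After press 5 at (0,3):
0 0 0 0
0 0 0 0
0 0 0 0
0 0 0 0
0 0 0 0

Lights still on: 0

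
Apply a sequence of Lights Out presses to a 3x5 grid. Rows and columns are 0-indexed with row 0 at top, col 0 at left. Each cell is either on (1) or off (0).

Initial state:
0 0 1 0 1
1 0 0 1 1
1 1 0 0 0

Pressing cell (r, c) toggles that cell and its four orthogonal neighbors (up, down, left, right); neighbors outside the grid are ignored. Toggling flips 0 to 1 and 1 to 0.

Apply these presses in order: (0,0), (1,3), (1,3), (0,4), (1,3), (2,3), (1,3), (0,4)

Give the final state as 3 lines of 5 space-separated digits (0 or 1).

Answer: 1 1 1 0 1
0 0 0 0 1
1 1 1 1 1

Derivation:
After press 1 at (0,0):
1 1 1 0 1
0 0 0 1 1
1 1 0 0 0

After press 2 at (1,3):
1 1 1 1 1
0 0 1 0 0
1 1 0 1 0

After press 3 at (1,3):
1 1 1 0 1
0 0 0 1 1
1 1 0 0 0

After press 4 at (0,4):
1 1 1 1 0
0 0 0 1 0
1 1 0 0 0

After press 5 at (1,3):
1 1 1 0 0
0 0 1 0 1
1 1 0 1 0

After press 6 at (2,3):
1 1 1 0 0
0 0 1 1 1
1 1 1 0 1

After press 7 at (1,3):
1 1 1 1 0
0 0 0 0 0
1 1 1 1 1

After press 8 at (0,4):
1 1 1 0 1
0 0 0 0 1
1 1 1 1 1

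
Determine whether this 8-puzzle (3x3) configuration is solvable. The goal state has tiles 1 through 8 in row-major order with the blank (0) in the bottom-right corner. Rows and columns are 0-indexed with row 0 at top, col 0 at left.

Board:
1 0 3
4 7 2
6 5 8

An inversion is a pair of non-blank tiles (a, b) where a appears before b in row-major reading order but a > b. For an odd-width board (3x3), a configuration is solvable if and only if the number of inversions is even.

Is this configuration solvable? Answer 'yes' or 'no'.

Answer: yes

Derivation:
Inversions (pairs i<j in row-major order where tile[i] > tile[j] > 0): 6
6 is even, so the puzzle is solvable.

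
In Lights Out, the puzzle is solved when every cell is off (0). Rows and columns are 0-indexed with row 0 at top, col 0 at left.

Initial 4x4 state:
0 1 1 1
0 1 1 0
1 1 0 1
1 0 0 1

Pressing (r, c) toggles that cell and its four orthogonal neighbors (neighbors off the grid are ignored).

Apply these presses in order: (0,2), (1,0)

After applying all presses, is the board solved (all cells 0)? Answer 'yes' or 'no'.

Answer: no

Derivation:
After press 1 at (0,2):
0 0 0 0
0 1 0 0
1 1 0 1
1 0 0 1

After press 2 at (1,0):
1 0 0 0
1 0 0 0
0 1 0 1
1 0 0 1

Lights still on: 6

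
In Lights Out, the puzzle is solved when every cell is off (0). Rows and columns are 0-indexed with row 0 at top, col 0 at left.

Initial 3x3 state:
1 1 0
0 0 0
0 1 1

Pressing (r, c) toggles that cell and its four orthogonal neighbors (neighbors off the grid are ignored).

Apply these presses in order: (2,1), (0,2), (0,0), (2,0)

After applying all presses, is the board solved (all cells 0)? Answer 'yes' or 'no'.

After press 1 at (2,1):
1 1 0
0 1 0
1 0 0

After press 2 at (0,2):
1 0 1
0 1 1
1 0 0

After press 3 at (0,0):
0 1 1
1 1 1
1 0 0

After press 4 at (2,0):
0 1 1
0 1 1
0 1 0

Lights still on: 5

Answer: no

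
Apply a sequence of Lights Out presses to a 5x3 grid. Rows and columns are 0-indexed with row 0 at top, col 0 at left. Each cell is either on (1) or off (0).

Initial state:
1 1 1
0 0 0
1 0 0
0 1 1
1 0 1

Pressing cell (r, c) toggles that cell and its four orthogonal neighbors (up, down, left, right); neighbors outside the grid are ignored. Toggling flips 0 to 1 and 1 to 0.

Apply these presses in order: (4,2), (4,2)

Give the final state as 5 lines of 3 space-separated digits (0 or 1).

Answer: 1 1 1
0 0 0
1 0 0
0 1 1
1 0 1

Derivation:
After press 1 at (4,2):
1 1 1
0 0 0
1 0 0
0 1 0
1 1 0

After press 2 at (4,2):
1 1 1
0 0 0
1 0 0
0 1 1
1 0 1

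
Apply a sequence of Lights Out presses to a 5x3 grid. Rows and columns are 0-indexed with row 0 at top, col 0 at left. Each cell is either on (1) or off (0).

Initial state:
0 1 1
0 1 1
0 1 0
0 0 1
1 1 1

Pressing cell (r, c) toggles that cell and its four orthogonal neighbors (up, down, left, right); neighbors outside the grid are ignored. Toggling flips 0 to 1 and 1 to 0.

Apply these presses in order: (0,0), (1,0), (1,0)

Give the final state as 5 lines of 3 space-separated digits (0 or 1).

After press 1 at (0,0):
1 0 1
1 1 1
0 1 0
0 0 1
1 1 1

After press 2 at (1,0):
0 0 1
0 0 1
1 1 0
0 0 1
1 1 1

After press 3 at (1,0):
1 0 1
1 1 1
0 1 0
0 0 1
1 1 1

Answer: 1 0 1
1 1 1
0 1 0
0 0 1
1 1 1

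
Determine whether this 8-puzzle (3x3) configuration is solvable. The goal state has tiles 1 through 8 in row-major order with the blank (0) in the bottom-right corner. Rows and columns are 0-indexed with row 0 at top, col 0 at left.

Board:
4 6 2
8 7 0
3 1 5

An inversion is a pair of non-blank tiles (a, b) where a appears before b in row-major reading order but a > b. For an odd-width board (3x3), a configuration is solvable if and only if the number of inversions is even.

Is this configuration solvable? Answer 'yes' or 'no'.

Inversions (pairs i<j in row-major order where tile[i] > tile[j] > 0): 16
16 is even, so the puzzle is solvable.

Answer: yes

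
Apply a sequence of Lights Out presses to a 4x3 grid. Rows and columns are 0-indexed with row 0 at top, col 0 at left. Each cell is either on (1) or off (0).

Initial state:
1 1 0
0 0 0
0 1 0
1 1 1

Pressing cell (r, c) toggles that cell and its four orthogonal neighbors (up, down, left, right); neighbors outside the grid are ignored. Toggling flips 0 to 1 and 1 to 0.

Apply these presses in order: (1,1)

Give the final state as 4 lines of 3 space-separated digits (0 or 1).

After press 1 at (1,1):
1 0 0
1 1 1
0 0 0
1 1 1

Answer: 1 0 0
1 1 1
0 0 0
1 1 1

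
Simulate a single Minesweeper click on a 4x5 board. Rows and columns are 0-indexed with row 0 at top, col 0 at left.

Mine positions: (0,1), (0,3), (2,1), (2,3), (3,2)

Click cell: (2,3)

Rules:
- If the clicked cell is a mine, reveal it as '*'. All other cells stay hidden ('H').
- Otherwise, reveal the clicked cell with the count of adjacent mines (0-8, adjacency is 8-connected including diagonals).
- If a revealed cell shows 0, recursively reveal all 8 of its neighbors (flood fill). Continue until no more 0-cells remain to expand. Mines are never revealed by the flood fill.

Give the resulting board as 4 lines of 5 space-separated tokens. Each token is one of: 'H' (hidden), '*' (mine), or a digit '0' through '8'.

H H H H H
H H H H H
H H H * H
H H H H H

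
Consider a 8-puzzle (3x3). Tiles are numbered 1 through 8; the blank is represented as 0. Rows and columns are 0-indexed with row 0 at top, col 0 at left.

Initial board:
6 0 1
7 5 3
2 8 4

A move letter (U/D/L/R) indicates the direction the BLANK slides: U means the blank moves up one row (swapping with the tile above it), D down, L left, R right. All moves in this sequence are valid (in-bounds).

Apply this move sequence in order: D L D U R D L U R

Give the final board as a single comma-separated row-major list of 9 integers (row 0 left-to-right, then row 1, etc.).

Answer: 6, 5, 1, 8, 0, 3, 7, 2, 4

Derivation:
After move 1 (D):
6 5 1
7 0 3
2 8 4

After move 2 (L):
6 5 1
0 7 3
2 8 4

After move 3 (D):
6 5 1
2 7 3
0 8 4

After move 4 (U):
6 5 1
0 7 3
2 8 4

After move 5 (R):
6 5 1
7 0 3
2 8 4

After move 6 (D):
6 5 1
7 8 3
2 0 4

After move 7 (L):
6 5 1
7 8 3
0 2 4

After move 8 (U):
6 5 1
0 8 3
7 2 4

After move 9 (R):
6 5 1
8 0 3
7 2 4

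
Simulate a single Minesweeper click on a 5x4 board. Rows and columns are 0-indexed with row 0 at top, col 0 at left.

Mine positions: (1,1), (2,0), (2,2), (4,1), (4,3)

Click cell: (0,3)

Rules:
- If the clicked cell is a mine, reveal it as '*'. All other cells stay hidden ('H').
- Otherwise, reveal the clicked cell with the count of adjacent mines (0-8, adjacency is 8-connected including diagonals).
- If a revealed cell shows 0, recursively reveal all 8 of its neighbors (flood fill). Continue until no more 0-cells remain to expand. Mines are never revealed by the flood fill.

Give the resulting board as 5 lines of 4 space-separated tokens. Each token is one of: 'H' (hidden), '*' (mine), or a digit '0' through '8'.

H H 1 0
H H 2 1
H H H H
H H H H
H H H H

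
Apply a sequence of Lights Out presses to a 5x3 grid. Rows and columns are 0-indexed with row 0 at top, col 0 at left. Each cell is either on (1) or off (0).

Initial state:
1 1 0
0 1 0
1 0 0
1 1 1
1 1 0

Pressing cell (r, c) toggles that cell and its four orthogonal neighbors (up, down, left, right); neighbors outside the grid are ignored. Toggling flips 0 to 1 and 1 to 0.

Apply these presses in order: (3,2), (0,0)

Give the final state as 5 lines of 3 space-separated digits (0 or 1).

After press 1 at (3,2):
1 1 0
0 1 0
1 0 1
1 0 0
1 1 1

After press 2 at (0,0):
0 0 0
1 1 0
1 0 1
1 0 0
1 1 1

Answer: 0 0 0
1 1 0
1 0 1
1 0 0
1 1 1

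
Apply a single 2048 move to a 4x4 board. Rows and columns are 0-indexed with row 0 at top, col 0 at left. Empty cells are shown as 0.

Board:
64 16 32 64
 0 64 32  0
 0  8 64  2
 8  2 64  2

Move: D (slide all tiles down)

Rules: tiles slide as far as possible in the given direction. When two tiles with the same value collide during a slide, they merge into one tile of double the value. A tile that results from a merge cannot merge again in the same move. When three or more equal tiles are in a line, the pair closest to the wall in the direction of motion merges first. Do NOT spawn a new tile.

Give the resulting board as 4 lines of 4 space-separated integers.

Slide down:
col 0: [64, 0, 0, 8] -> [0, 0, 64, 8]
col 1: [16, 64, 8, 2] -> [16, 64, 8, 2]
col 2: [32, 32, 64, 64] -> [0, 0, 64, 128]
col 3: [64, 0, 2, 2] -> [0, 0, 64, 4]

Answer:   0  16   0   0
  0  64   0   0
 64   8  64  64
  8   2 128   4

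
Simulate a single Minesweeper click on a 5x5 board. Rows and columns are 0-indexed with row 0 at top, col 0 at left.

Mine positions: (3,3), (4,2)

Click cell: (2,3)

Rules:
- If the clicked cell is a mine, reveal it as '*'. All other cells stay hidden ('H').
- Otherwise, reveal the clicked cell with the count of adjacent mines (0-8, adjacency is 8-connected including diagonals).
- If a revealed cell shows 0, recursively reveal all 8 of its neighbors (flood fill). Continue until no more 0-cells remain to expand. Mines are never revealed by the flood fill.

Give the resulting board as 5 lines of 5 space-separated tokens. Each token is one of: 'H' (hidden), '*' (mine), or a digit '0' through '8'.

H H H H H
H H H H H
H H H 1 H
H H H H H
H H H H H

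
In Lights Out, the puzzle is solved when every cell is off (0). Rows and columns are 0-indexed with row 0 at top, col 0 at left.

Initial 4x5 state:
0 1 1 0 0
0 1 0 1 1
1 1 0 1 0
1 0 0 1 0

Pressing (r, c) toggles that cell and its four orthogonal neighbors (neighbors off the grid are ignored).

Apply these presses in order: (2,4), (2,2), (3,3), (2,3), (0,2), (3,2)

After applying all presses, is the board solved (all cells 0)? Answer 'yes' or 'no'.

Answer: no

Derivation:
After press 1 at (2,4):
0 1 1 0 0
0 1 0 1 0
1 1 0 0 1
1 0 0 1 1

After press 2 at (2,2):
0 1 1 0 0
0 1 1 1 0
1 0 1 1 1
1 0 1 1 1

After press 3 at (3,3):
0 1 1 0 0
0 1 1 1 0
1 0 1 0 1
1 0 0 0 0

After press 4 at (2,3):
0 1 1 0 0
0 1 1 0 0
1 0 0 1 0
1 0 0 1 0

After press 5 at (0,2):
0 0 0 1 0
0 1 0 0 0
1 0 0 1 0
1 0 0 1 0

After press 6 at (3,2):
0 0 0 1 0
0 1 0 0 0
1 0 1 1 0
1 1 1 0 0

Lights still on: 8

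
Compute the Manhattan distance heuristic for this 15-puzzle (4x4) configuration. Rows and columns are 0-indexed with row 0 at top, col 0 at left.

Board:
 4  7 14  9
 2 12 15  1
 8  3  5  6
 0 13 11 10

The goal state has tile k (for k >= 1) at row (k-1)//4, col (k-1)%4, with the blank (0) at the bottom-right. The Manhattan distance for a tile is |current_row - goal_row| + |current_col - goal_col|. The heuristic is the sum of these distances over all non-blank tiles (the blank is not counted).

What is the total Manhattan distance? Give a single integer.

Tile 4: (0,0)->(0,3) = 3
Tile 7: (0,1)->(1,2) = 2
Tile 14: (0,2)->(3,1) = 4
Tile 9: (0,3)->(2,0) = 5
Tile 2: (1,0)->(0,1) = 2
Tile 12: (1,1)->(2,3) = 3
Tile 15: (1,2)->(3,2) = 2
Tile 1: (1,3)->(0,0) = 4
Tile 8: (2,0)->(1,3) = 4
Tile 3: (2,1)->(0,2) = 3
Tile 5: (2,2)->(1,0) = 3
Tile 6: (2,3)->(1,1) = 3
Tile 13: (3,1)->(3,0) = 1
Tile 11: (3,2)->(2,2) = 1
Tile 10: (3,3)->(2,1) = 3
Sum: 3 + 2 + 4 + 5 + 2 + 3 + 2 + 4 + 4 + 3 + 3 + 3 + 1 + 1 + 3 = 43

Answer: 43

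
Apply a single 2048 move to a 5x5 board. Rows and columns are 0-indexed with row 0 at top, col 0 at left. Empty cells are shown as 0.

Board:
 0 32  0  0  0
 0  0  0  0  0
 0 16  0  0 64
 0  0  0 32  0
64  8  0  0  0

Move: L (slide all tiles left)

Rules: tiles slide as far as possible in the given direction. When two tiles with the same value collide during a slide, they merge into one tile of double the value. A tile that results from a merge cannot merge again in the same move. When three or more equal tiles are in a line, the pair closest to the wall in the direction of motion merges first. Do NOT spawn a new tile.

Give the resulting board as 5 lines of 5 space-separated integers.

Answer: 32  0  0  0  0
 0  0  0  0  0
16 64  0  0  0
32  0  0  0  0
64  8  0  0  0

Derivation:
Slide left:
row 0: [0, 32, 0, 0, 0] -> [32, 0, 0, 0, 0]
row 1: [0, 0, 0, 0, 0] -> [0, 0, 0, 0, 0]
row 2: [0, 16, 0, 0, 64] -> [16, 64, 0, 0, 0]
row 3: [0, 0, 0, 32, 0] -> [32, 0, 0, 0, 0]
row 4: [64, 8, 0, 0, 0] -> [64, 8, 0, 0, 0]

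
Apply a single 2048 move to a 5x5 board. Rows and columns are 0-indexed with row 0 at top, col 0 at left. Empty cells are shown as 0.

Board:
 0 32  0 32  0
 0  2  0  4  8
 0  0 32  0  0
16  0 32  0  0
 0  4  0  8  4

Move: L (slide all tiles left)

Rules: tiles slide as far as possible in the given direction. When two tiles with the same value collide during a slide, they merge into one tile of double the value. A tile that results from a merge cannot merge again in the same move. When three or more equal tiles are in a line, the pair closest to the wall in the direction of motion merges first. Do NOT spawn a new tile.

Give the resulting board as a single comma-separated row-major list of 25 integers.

Answer: 64, 0, 0, 0, 0, 2, 4, 8, 0, 0, 32, 0, 0, 0, 0, 16, 32, 0, 0, 0, 4, 8, 4, 0, 0

Derivation:
Slide left:
row 0: [0, 32, 0, 32, 0] -> [64, 0, 0, 0, 0]
row 1: [0, 2, 0, 4, 8] -> [2, 4, 8, 0, 0]
row 2: [0, 0, 32, 0, 0] -> [32, 0, 0, 0, 0]
row 3: [16, 0, 32, 0, 0] -> [16, 32, 0, 0, 0]
row 4: [0, 4, 0, 8, 4] -> [4, 8, 4, 0, 0]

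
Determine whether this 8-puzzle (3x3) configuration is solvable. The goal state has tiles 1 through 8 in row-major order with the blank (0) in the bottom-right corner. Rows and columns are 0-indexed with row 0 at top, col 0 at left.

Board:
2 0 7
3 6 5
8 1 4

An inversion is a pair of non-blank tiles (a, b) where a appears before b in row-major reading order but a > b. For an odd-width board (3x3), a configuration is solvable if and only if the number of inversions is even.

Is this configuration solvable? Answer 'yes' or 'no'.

Answer: yes

Derivation:
Inversions (pairs i<j in row-major order where tile[i] > tile[j] > 0): 14
14 is even, so the puzzle is solvable.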